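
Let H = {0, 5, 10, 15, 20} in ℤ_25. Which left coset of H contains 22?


22 + H = {22 + h (mod 25) : h ∈ H}
22+0=22, 22+5=2, 22+10=7, 22+15=12, 22+20=17
22 + H = {2, 7, 12, 17, 22} = 2 + H

22 + H = {2, 7, 12, 17, 22}


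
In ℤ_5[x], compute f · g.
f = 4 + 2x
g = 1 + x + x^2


Expand and collect like terms; reduce coefficients mod 5:
x^0: 4·1 = 4 ≡ 4 (mod 5)
x^1: 4·1 + 2·1 = 6 ≡ 1 (mod 5)
x^2: 4·1 + 2·1 = 6 ≡ 1 (mod 5)
x^3: 2·1 = 2 ≡ 2 (mod 5)
Result: 4 + x + x^2 + 2x^3

f · g = 4 + x + x^2 + 2x^3


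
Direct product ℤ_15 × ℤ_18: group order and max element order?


|ℤ_15 × ℤ_18| = 15 × 18 = 270
Max element order = lcm(15,18) = 90
Cyclic? No (gcd=3)

|ℤ_15×ℤ_18| = 270, max element order = 90


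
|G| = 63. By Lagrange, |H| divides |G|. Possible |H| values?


Lagrange's theorem: |H| divides |G|
|G| = 63
Divisors of 63: 1, 3, 7, 9, 21, 63

Possible subgroup orders: {1, 3, 7, 9, 21, 63}


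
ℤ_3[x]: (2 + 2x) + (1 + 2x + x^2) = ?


Add coefficients mod 3:
x^0: 2 + 1 = 0 (mod 3)
x^1: 2 + 2 = 1 (mod 3)
x^2: 0 + 1 = 1 (mod 3)
Result: x + x^2

f + g = x + x^2


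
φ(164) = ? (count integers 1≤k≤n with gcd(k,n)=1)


Factor n: 164 = 2^2 × 41
φ(n) = n · ∏(1 - 1/p) over distinct primes p | n
φ(164) = 164 · (1 - 1/2) · (1 - 1/41) = 80

φ(164) = 80


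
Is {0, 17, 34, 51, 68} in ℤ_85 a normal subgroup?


H = {0, 17, 34, 51, 68} in ℤ_85
ℤ_85 is abelian; every subgroup of an abelian group is normal

Yes, normal subgroup


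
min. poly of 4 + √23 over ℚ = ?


Let α = 4 + √23. Then α - 4 = √23, so (α - 4)² = 23, giving α² - 8α - 7 = 0. Degree 2 and α ∉ ℚ, so this is the minimal polynomial.

Minimal polynomial: x² - 8x - 7


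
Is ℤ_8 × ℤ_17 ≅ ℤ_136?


Comparing ℤ_8 × ℤ_17 and ℤ_136:
gcd(8,17) = 1, so ℤ_8 × ℤ_17 ≅ ℤ_136 (CRT)

Yes, ℤ_8 × ℤ_17 ≅ ℤ_136


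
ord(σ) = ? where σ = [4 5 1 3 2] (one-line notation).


Cycle decomposition: (1 4 3) (2 5)
Cycle lengths: 3, 2
Order = lcm(3, 2) = 6

ord(σ) = 6


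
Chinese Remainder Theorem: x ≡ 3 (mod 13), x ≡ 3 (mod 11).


m₁ = 13, m₂ = 11, gcd = 1, so CRT applies. M = m₁·m₂ = 143
Let M₁ = M/m₁ = 11, M₂ = M/m₂ = 13
Find y₁ ≡ M₁⁻¹ (mod m₁): 11⁻¹ ≡ 6 (mod 13)
Find y₂ ≡ M₂⁻¹ (mod m₂): 13⁻¹ ≡ 6 (mod 11)
x = a₁·M₁·y₁ + a₂·M₂·y₂ = 3·11·6 + 3·13·6 = 432
Reduce mod 143: x ≡ 3
Check: 3 mod 13 = 3 ✓, 3 mod 11 = 3 ✓

x ≡ 3 (mod 143)


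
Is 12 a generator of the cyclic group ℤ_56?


g generates ℤ_n iff gcd(g, n) = 1
gcd(12, 56) = 4
Since gcd = 4 ≠ 1, ⟨12⟩ has order 14 < 56, so 12 is not a generator.

No, 12 does not generate ℤ_56


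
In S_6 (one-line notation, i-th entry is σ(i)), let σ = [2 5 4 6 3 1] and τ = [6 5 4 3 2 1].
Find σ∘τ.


σ∘τ: apply τ first, then σ
1 →τ 6 →σ 1
2 →τ 5 →σ 3
3 →τ 4 →σ 6
4 →τ 3 →σ 4
5 →τ 2 →σ 5
6 →τ 1 →σ 2

σ∘τ = [1 3 6 4 5 2]


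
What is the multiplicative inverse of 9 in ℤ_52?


Use the extended Euclidean algorithm to write 1 = 9·s + 52·t; then s mod 52 is the inverse.
Euclidean algorithm:
  9 = 0·52 + 9
  52 = 5·9 + 7
  9 = 1·7 + 2
  7 = 3·2 + 1
  2 = 2·1 + 0
gcd(9,52) = 1
Back-substitution gives: 9·(-23) + 52·(4) = 1
So 9⁻¹ ≡ -23 ≡ 29 (mod 52)
Check: 9 × 29 = 261 ≡ 1 (mod 52) ✓

9⁻¹ ≡ 29 (mod 52)


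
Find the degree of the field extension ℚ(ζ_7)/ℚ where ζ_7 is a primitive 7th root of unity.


[ℚ(ζ_n):ℚ] = deg Φ_n(x) = φ(n). Here φ(7) = 6

[ℚ(ζ_7)/ℚ where ζ_7 is a primitive 7th root of unity] = 6


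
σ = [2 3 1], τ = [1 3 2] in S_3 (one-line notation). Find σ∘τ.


σ∘τ: apply τ first, then σ
1 →τ 1 →σ 2
2 →τ 3 →σ 1
3 →τ 2 →σ 3

σ∘τ = [2 1 3]


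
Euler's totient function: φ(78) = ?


Factor n: 78 = 2 × 3 × 13
φ(n) = n · ∏(1 - 1/p) over distinct primes p | n
φ(78) = 78 · (1 - 1/2) · (1 - 1/3) · (1 - 1/13) = 24

φ(78) = 24


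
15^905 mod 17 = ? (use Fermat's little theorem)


Fermat's little theorem: if p is prime and gcd(a,p)=1, then a^(p-1) ≡ 1 (mod p)
p = 17 is prime, gcd(15,17) = 1
Reduce exponent: 905 mod 16 = 9
So 15^905 ≡ 15^9 (mod 17)
15^9 mod 17 = 15

15^905 ≡ 15 (mod 17)


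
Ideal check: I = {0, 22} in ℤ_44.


Check ideal conditions for I = {0, 22} in ℤ_44:
(1) I is an additive subgroup? Yes
(2) For r ∈ ℤ_44 and a ∈ I: r·a ∈ I? Yes

Yes, I is an ideal of ℤ_44


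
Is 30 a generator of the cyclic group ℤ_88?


g generates ℤ_n iff gcd(g, n) = 1
gcd(30, 88) = 2
Since gcd = 2 ≠ 1, ⟨30⟩ has order 44 < 88, so 30 is not a generator.

No, 30 does not generate ℤ_88


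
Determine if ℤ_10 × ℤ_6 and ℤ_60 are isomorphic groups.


Comparing ℤ_10 × ℤ_6 and ℤ_60:
gcd(10,6) = 2 ≠ 1. Max element order in ℤ_10×ℤ_6 is lcm(10,6) = 30 < 60, so it has no element of order 60

No, ℤ_10 × ℤ_6 ≇ ℤ_60


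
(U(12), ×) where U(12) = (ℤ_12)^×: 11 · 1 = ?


Operation: multiplication mod 12
11 · 1 = (a × b) mod 12 with a = 11, b = 1

11 · 1 = 11


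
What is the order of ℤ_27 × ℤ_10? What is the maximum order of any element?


|ℤ_27 × ℤ_10| = 27 × 10 = 270
Max element order = lcm(27,10) = 270
Cyclic? Yes (gcd=1)

|ℤ_27×ℤ_10| = 270, max element order = 270


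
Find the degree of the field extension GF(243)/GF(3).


GF(243) = GF(3^5), so the extension degree is 5

[GF(243)/GF(3)] = 5


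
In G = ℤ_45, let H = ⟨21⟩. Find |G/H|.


|⟨21⟩| = n / gcd(21, 45) = 45 / 3 = 15
H is normal (ℤ_45 is abelian).
|G/H| = |G| / |H| = 45 / 15 = 3

|G/H| = 3


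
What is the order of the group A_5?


|A_n| = n!/2 (even permutations)
|A_5| = 5!/2 = 120/2 = 60

|A_5| = 60


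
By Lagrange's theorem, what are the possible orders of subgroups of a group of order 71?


Lagrange's theorem: |H| divides |G|
|G| = 71
Divisors of 71: 1, 71

Possible subgroup orders: {1, 71}


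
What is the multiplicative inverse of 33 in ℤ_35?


Use the extended Euclidean algorithm to write 1 = 33·s + 35·t; then s mod 35 is the inverse.
Euclidean algorithm:
  33 = 0·35 + 33
  35 = 1·33 + 2
  33 = 16·2 + 1
  2 = 2·1 + 0
gcd(33,35) = 1
Back-substitution gives: 33·(17) + 35·(-16) = 1
So 33⁻¹ ≡ 17 ≡ 17 (mod 35)
Check: 33 × 17 = 561 ≡ 1 (mod 35) ✓

33⁻¹ ≡ 17 (mod 35)


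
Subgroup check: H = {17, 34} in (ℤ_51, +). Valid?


Subgroup test for H = {17, 34} in (ℤ_51, +):
(1) 0 ∈ H? No
(2) Closure: for all a,b ∈ H, (a+b) mod 51 ∈ H? No  [counterexample: 17 + 34 = 0 ∉ H]
(3) Inverses: for all a ∈ H, -a mod 51 ∈ H? Yes

No, H is not a subgroup of ℤ_51


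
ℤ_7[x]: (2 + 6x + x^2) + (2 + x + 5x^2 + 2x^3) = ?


Add coefficients mod 7:
x^0: 2 + 2 = 4 (mod 7)
x^1: 6 + 1 = 0 (mod 7)
x^2: 1 + 5 = 6 (mod 7)
x^3: 0 + 2 = 2 (mod 7)
Result: 4 + 6x^2 + 2x^3

f + g = 4 + 6x^2 + 2x^3


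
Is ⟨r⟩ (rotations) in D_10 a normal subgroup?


H = ⟨r⟩ (rotations) in D_10
The rotation subgroup ⟨r⟩ has index 2 in D_10, so it is normal

Yes, normal subgroup


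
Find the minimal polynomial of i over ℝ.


i satisfies x² + 1 = 0, irreducible over ℝ

Minimal polynomial: x² + 1


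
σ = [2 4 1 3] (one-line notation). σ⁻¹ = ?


To find σ⁻¹, swap domain and range:
σ(1) = 2 → σ⁻¹(2) = 1
σ(2) = 4 → σ⁻¹(4) = 2
σ(3) = 1 → σ⁻¹(1) = 3
σ(4) = 3 → σ⁻¹(3) = 4

σ⁻¹ = [3 1 4 2]


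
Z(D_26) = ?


Z(G) = {g ∈ G | gx = xg for all x ∈ G}
For even n, Z(D_n) = {e, r^(n/2)}: the 180° rotation r^13 commutes with every reflection and rotation

Z(D_26) = {e, r^13}


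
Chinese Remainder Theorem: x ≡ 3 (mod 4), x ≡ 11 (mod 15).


m₁ = 4, m₂ = 15, gcd = 1, so CRT applies. M = m₁·m₂ = 60
Let M₁ = M/m₁ = 15, M₂ = M/m₂ = 4
Find y₁ ≡ M₁⁻¹ (mod m₁): 15⁻¹ ≡ 3 (mod 4)
Find y₂ ≡ M₂⁻¹ (mod m₂): 4⁻¹ ≡ 4 (mod 15)
x = a₁·M₁·y₁ + a₂·M₂·y₂ = 3·15·3 + 11·4·4 = 311
Reduce mod 60: x ≡ 11
Check: 11 mod 4 = 3 ✓, 11 mod 15 = 11 ✓

x ≡ 11 (mod 60)


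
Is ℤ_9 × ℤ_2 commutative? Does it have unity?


Direct product ring; commutative with unity (1,1); but (1,0)·(0,1) = (0,0) gives zero divisors, so not an integral domain
Commutative: Yes
Integral domain: No
Has unity: Yes

ℤ_9 × ℤ_2: Commutative=Yes, Unity=Yes


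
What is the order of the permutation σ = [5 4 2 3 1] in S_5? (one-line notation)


Cycle decomposition: (1 5) (2 4 3)
Cycle lengths: 2, 3
Order = lcm(2, 3) = 6

ord(σ) = 6


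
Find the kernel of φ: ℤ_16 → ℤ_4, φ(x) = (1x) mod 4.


Kernel = preimage of identity
ker(φ) = {x ∈ ℤ_16 : 1x ≡ 0 (mod 4)}. Since 4 | 16, φ is well-defined. The kernel is the cyclic subgroup ⟨4⟩ of ℤ_16 (order 4), i.e. {0, 4, 8, 12}

ker(φ) = {0, 4, 8, 12}


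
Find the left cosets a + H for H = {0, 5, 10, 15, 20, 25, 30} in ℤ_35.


H = {0, 5, 10, 15, 20, 25, 30}, |H| = 7
Number of cosets = |G|/|H| = 35/7 = 5
0 + H = {0, 5, 10, 15, 20, 25, 30}
1 + H = {1, 6, 11, 16, 21, 26, 31}
2 + H = {2, 7, 12, 17, 22, 27, 32}
3 + H = {3, 8, 13, 18, 23, 28, 33}
4 + H = {4, 9, 14, 19, 24, 29, 34}

Cosets: 0+H={0,5,10,15,20,25,30}; 1+H={1,6,11,16,21,26,31}; 2+H={2,7,12,17,22,27,32}; 3+H={3,8,13,18,23,28,33}; 4+H={4,9,14,19,24,29,34}


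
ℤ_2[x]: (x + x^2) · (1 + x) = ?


Expand and collect like terms; reduce coefficients mod 2:
x^0: 0·1 = 0 ≡ 0 (mod 2)
x^1: 0·1 + 1·1 = 1 ≡ 1 (mod 2)
x^2: 1·1 + 1·1 = 2 ≡ 0 (mod 2)
x^3: 1·1 = 1 ≡ 1 (mod 2)
Result: x + x^3

f · g = x + x^3


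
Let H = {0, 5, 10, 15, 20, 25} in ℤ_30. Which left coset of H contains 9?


9 + H = {9 + h (mod 30) : h ∈ H}
9+0=9, 9+5=14, 9+10=19, 9+15=24, 9+20=29, 9+25=4
9 + H = {4, 9, 14, 19, 24, 29} = 4 + H

9 + H = {4, 9, 14, 19, 24, 29}


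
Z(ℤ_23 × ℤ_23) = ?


Z(G) = {g ∈ G | gx = xg for all x ∈ G}
Direct product of abelian groups is abelian, so Z(G) = G

Z(ℤ_23 × ℤ_23) = ℤ_23 × ℤ_23


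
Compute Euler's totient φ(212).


Factor n: 212 = 2^2 × 53
φ(n) = n · ∏(1 - 1/p) over distinct primes p | n
φ(212) = 212 · (1 - 1/2) · (1 - 1/53) = 104

φ(212) = 104


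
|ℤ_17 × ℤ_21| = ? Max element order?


|ℤ_17 × ℤ_21| = 17 × 21 = 357
Max element order = lcm(17,21) = 357
Cyclic? Yes (gcd=1)

|ℤ_17×ℤ_21| = 357, max element order = 357


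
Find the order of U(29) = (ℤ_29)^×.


U(n) is the group of units mod n; |U(n)| = φ(n)
|U(29)| = φ(29) = 28

|U(29) = (ℤ_29)^×| = 28


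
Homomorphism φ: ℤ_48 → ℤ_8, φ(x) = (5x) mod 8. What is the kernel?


Kernel = preimage of identity
ker(φ) = {x ∈ ℤ_48 : 5x ≡ 0 (mod 8)}. Since 8 | 48, φ is well-defined. The kernel is the cyclic subgroup ⟨8⟩ of ℤ_48 (order 6), i.e. {0, 8, 16, 24, 32, 40}

ker(φ) = {0, 8, 16, 24, 32, 40}


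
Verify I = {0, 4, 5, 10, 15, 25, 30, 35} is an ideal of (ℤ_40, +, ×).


Check ideal conditions for I = {0, 4, 5, 10, 15, 25, 30, 35} in ℤ_40:
(1) I is an additive subgroup? No
(2) For r ∈ ℤ_40 and a ∈ I: r·a ∈ I? No  [counterexample: r=2, a=4, r·a mod 40 = 8 ∉ I]

No, I is not an ideal of ℤ_40


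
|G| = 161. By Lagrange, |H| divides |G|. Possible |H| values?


Lagrange's theorem: |H| divides |G|
|G| = 161
Divisors of 161: 1, 7, 23, 161

Possible subgroup orders: {1, 7, 23, 161}


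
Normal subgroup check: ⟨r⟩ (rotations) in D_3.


H = ⟨r⟩ (rotations) in D_3
The rotation subgroup ⟨r⟩ has index 2 in D_3, so it is normal

Yes, normal subgroup


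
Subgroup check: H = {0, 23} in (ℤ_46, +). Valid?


Subgroup test for H = {0, 23} in (ℤ_46, +):
(1) 0 ∈ H? Yes
(2) Closure: for all a,b ∈ H, (a+b) mod 46 ∈ H? Yes
(3) Inverses: for all a ∈ H, -a mod 46 ∈ H? Yes

Yes, H is a subgroup of ℤ_46


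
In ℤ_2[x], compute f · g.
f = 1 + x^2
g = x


Expand and collect like terms; reduce coefficients mod 2:
x^0: 1·0 = 0 ≡ 0 (mod 2)
x^1: 1·1 + 0·0 = 1 ≡ 1 (mod 2)
x^2: 0·1 + 1·0 = 0 ≡ 0 (mod 2)
x^3: 1·1 = 1 ≡ 1 (mod 2)
Result: x + x^3

f · g = x + x^3


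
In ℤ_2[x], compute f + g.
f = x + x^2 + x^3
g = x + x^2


Add coefficients mod 2:
x^0: 0 + 0 = 0 (mod 2)
x^1: 1 + 1 = 0 (mod 2)
x^2: 1 + 1 = 0 (mod 2)
x^3: 1 + 0 = 1 (mod 2)
Result: x^3

f + g = x^3


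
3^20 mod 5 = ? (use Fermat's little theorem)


Fermat's little theorem: if p is prime and gcd(a,p)=1, then a^(p-1) ≡ 1 (mod p)
p = 5 is prime, gcd(3,5) = 1
Reduce exponent: 20 mod 4 = 0
So 3^20 ≡ 3^0 (mod 5)
3^0 = 1

3^20 ≡ 1 (mod 5)


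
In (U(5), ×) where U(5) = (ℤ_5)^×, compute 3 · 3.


Operation: multiplication mod 5
3 · 3 = (a × b) mod 5 with a = 3, b = 3

3 · 3 = 4


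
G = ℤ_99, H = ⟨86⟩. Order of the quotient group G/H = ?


|⟨86⟩| = n / gcd(86, 99) = 99 / 1 = 99
H is normal (ℤ_99 is abelian).
|G/H| = |G| / |H| = 99 / 99 = 1

|G/H| = 1


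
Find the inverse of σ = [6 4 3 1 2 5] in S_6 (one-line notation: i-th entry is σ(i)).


To find σ⁻¹, swap domain and range:
σ(1) = 6 → σ⁻¹(6) = 1
σ(2) = 4 → σ⁻¹(4) = 2
σ(3) = 3 → σ⁻¹(3) = 3
σ(4) = 1 → σ⁻¹(1) = 4
σ(5) = 2 → σ⁻¹(2) = 5
σ(6) = 5 → σ⁻¹(5) = 6

σ⁻¹ = [4 5 3 2 6 1]


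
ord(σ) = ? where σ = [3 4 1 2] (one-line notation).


Cycle decomposition: (1 3) (2 4)
Cycle lengths: 2, 2
Order = lcm(2, 2) = 2

ord(σ) = 2


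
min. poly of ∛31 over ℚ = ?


∛31 satisfies x³ - 31 = 0, irreducible over ℚ (no rational root; 31 is not a perfect cube)

Minimal polynomial: x³ - 31


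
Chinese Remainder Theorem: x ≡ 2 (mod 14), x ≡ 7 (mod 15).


m₁ = 14, m₂ = 15, gcd = 1, so CRT applies. M = m₁·m₂ = 210
Let M₁ = M/m₁ = 15, M₂ = M/m₂ = 14
Find y₁ ≡ M₁⁻¹ (mod m₁): 15⁻¹ ≡ 1 (mod 14)
Find y₂ ≡ M₂⁻¹ (mod m₂): 14⁻¹ ≡ 14 (mod 15)
x = a₁·M₁·y₁ + a₂·M₂·y₂ = 2·15·1 + 7·14·14 = 1402
Reduce mod 210: x ≡ 142
Check: 142 mod 14 = 2 ✓, 142 mod 15 = 7 ✓

x ≡ 142 (mod 210)


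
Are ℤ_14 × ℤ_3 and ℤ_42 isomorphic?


Comparing ℤ_14 × ℤ_3 and ℤ_42:
gcd(14,3) = 1, so ℤ_14 × ℤ_3 ≅ ℤ_42 (CRT)

Yes, ℤ_14 × ℤ_3 ≅ ℤ_42


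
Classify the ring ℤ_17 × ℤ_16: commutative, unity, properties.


Direct product ring; commutative with unity (1,1); but (1,0)·(0,1) = (0,0) gives zero divisors, so not an integral domain
Commutative: Yes
Integral domain: No
Has unity: Yes

ℤ_17 × ℤ_16: Commutative=Yes, Unity=Yes


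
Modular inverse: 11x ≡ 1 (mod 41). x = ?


Use the extended Euclidean algorithm to write 1 = 11·s + 41·t; then s mod 41 is the inverse.
Euclidean algorithm:
  11 = 0·41 + 11
  41 = 3·11 + 8
  11 = 1·8 + 3
  8 = 2·3 + 2
  3 = 1·2 + 1
  2 = 2·1 + 0
gcd(11,41) = 1
Back-substitution gives: 11·(15) + 41·(-4) = 1
So 11⁻¹ ≡ 15 ≡ 15 (mod 41)
Check: 11 × 15 = 165 ≡ 1 (mod 41) ✓

11⁻¹ ≡ 15 (mod 41)


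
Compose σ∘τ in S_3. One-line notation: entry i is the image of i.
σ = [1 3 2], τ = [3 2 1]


σ∘τ: apply τ first, then σ
1 →τ 3 →σ 2
2 →τ 2 →σ 3
3 →τ 1 →σ 1

σ∘τ = [2 3 1]


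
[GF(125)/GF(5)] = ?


GF(125) = GF(5^3), so the extension degree is 3

[GF(125)/GF(5)] = 3


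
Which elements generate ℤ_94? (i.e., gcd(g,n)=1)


g generates ℤ_n iff gcd(g,n) = 1
Prime factors of 94: 2, 47
Generators are g ∈ {1,...,93} not divisible by any of these primes.
Generators: {1, 3, 5, 7, 9, 11, 13, 15, 17, 19, 21, 23, 25, 27, 29, 31, 33, 35, 37, 39, 41, 43, 45, 49, 51, 53, 55, 57, 59, 61, 63, 65, 67, 69, 71, 73, 75, 77, 79, 81, 83, 85, 87, 89, 91, 93}
Number of generators = φ(94) = 46

Generators of ℤ_94 = {1, 3, 5, 7, 9, 11, 13, 15, 17, 19, 21, 23, 25, 27, 29, 31, 33, 35, 37, 39, 41, 43, 45, 49, 51, 53, 55, 57, 59, 61, 63, 65, 67, 69, 71, 73, 75, 77, 79, 81, 83, 85, 87, 89, 91, 93}


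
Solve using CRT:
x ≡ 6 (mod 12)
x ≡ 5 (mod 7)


m₁ = 12, m₂ = 7, gcd = 1, so CRT applies. M = m₁·m₂ = 84
Let M₁ = M/m₁ = 7, M₂ = M/m₂ = 12
Find y₁ ≡ M₁⁻¹ (mod m₁): 7⁻¹ ≡ 7 (mod 12)
Find y₂ ≡ M₂⁻¹ (mod m₂): 12⁻¹ ≡ 3 (mod 7)
x = a₁·M₁·y₁ + a₂·M₂·y₂ = 6·7·7 + 5·12·3 = 474
Reduce mod 84: x ≡ 54
Check: 54 mod 12 = 6 ✓, 54 mod 7 = 5 ✓

x ≡ 54 (mod 84)


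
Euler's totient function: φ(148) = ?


Factor n: 148 = 2^2 × 37
φ(n) = n · ∏(1 - 1/p) over distinct primes p | n
φ(148) = 148 · (1 - 1/2) · (1 - 1/37) = 72

φ(148) = 72


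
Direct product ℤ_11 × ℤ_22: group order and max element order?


|ℤ_11 × ℤ_22| = 11 × 22 = 242
Max element order = lcm(11,22) = 22
Cyclic? No (gcd=11)

|ℤ_11×ℤ_22| = 242, max element order = 22


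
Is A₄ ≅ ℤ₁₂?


Comparing A₄ and ℤ₁₂:
A₄ is non-abelian, ℤ₁₂ is abelian

No, A₄ ≇ ℤ₁₂


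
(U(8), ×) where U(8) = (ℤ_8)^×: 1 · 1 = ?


Operation: multiplication mod 8
1 · 1 = (a × b) mod 8 with a = 1, b = 1

1 · 1 = 1


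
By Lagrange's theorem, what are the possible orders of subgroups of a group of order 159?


Lagrange's theorem: |H| divides |G|
|G| = 159
Divisors of 159: 1, 3, 53, 159

Possible subgroup orders: {1, 3, 53, 159}


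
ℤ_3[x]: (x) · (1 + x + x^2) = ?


Expand and collect like terms; reduce coefficients mod 3:
x^0: 0·1 = 0 ≡ 0 (mod 3)
x^1: 0·1 + 1·1 = 1 ≡ 1 (mod 3)
x^2: 0·1 + 1·1 = 1 ≡ 1 (mod 3)
x^3: 1·1 = 1 ≡ 1 (mod 3)
Result: x + x^2 + x^3

f · g = x + x^2 + x^3


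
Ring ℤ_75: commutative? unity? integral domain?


ℤ_75 is a commutative ring with unity 1; 75 = 3×25 is composite, so 3·25 ≡ 0 gives zero divisors (not an integral domain)
Commutative: Yes
Integral domain: No
Has unity: Yes

ℤ_75: Commutative=Yes, Unity=Yes


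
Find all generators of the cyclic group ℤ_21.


g generates ℤ_n iff gcd(g,n) = 1
Prime factors of 21: 3, 7
Generators are g ∈ {1,...,20} not divisible by any of these primes.
Generators: {1, 2, 4, 5, 8, 10, 11, 13, 16, 17, 19, 20}
Number of generators = φ(21) = 12

Generators of ℤ_21 = {1, 2, 4, 5, 8, 10, 11, 13, 16, 17, 19, 20}


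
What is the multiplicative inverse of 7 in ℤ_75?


Use the extended Euclidean algorithm to write 1 = 7·s + 75·t; then s mod 75 is the inverse.
Euclidean algorithm:
  7 = 0·75 + 7
  75 = 10·7 + 5
  7 = 1·5 + 2
  5 = 2·2 + 1
  2 = 2·1 + 0
gcd(7,75) = 1
Back-substitution gives: 7·(-32) + 75·(3) = 1
So 7⁻¹ ≡ -32 ≡ 43 (mod 75)
Check: 7 × 43 = 301 ≡ 1 (mod 75) ✓

7⁻¹ ≡ 43 (mod 75)


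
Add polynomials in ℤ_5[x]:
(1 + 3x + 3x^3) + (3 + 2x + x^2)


Add coefficients mod 5:
x^0: 1 + 3 = 4 (mod 5)
x^1: 3 + 2 = 0 (mod 5)
x^2: 0 + 1 = 1 (mod 5)
x^3: 3 + 0 = 3 (mod 5)
Result: 4 + x^2 + 3x^3

f + g = 4 + x^2 + 3x^3


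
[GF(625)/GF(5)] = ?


GF(625) = GF(5^4), so the extension degree is 4

[GF(625)/GF(5)] = 4


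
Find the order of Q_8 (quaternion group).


Q_8 = {±1, ±i, ±j, ±k}
|Q_8| = 8

|Q_8 (quaternion group)| = 8


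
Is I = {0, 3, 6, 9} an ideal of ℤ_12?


Check ideal conditions for I = {0, 3, 6, 9} in ℤ_12:
(1) I is an additive subgroup? Yes
(2) For r ∈ ℤ_12 and a ∈ I: r·a ∈ I? Yes

Yes, I is an ideal of ℤ_12


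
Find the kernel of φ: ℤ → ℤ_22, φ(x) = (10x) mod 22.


Kernel = preimage of identity
ker(φ) = {x ∈ ℤ : 10x ≡ 0 (mod 22)}. gcd(10,22) = 2, so 10x ≡ 0 (mod 22) ⟺ x ≡ 0 (mod 22/2 = 11). Hence ker(φ) = 11ℤ

ker(φ) = 11ℤ


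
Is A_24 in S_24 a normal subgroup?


H = A_24 in S_24
A_24 has index 2 in S_24, and every subgroup of index 2 is normal

Yes, normal subgroup


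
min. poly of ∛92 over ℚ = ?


∛92 satisfies x³ - 92 = 0, irreducible over ℚ (no rational root; 92 is not a perfect cube)

Minimal polynomial: x³ - 92


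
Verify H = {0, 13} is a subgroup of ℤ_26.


Subgroup test for H = {0, 13} in (ℤ_26, +):
(1) 0 ∈ H? Yes
(2) Closure: for all a,b ∈ H, (a+b) mod 26 ∈ H? Yes
(3) Inverses: for all a ∈ H, -a mod 26 ∈ H? Yes

Yes, H is a subgroup of ℤ_26


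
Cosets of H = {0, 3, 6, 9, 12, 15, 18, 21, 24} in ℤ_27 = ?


H = {0, 3, 6, 9, 12, 15, 18, 21, 24}, |H| = 9
Number of cosets = |G|/|H| = 27/9 = 3
0 + H = {0, 3, 6, 9, 12, 15, 18, 21, 24}
1 + H = {1, 4, 7, 10, 13, 16, 19, 22, 25}
2 + H = {2, 5, 8, 11, 14, 17, 20, 23, 26}

Cosets: 0+H={0,3,6,9,12,15,18,21,24}; 1+H={1,4,7,10,13,16,19,22,25}; 2+H={2,5,8,11,14,17,20,23,26}


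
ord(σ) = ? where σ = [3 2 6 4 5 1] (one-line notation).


Cycle decomposition: (1 3 6)
Cycle lengths: 3
Order = lcm(3) = 3

ord(σ) = 3


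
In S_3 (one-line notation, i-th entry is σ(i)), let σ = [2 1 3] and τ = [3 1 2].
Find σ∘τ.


σ∘τ: apply τ first, then σ
1 →τ 3 →σ 3
2 →τ 1 →σ 2
3 →τ 2 →σ 1

σ∘τ = [3 2 1]


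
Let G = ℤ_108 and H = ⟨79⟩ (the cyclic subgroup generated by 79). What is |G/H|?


|⟨79⟩| = n / gcd(79, 108) = 108 / 1 = 108
H is normal (ℤ_108 is abelian).
|G/H| = |G| / |H| = 108 / 108 = 1

|G/H| = 1


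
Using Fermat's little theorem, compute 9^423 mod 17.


Fermat's little theorem: if p is prime and gcd(a,p)=1, then a^(p-1) ≡ 1 (mod p)
p = 17 is prime, gcd(9,17) = 1
Reduce exponent: 423 mod 16 = 7
So 9^423 ≡ 9^7 (mod 17)
9^7 mod 17 = 2

9^423 ≡ 2 (mod 17)


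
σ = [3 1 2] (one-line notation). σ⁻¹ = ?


To find σ⁻¹, swap domain and range:
σ(1) = 3 → σ⁻¹(3) = 1
σ(2) = 1 → σ⁻¹(1) = 2
σ(3) = 2 → σ⁻¹(2) = 3

σ⁻¹ = [2 3 1]


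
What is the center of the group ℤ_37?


Z(G) = {g ∈ G | gx = xg for all x ∈ G}
ℤ_37 is abelian, so Z(G) = G

Z(ℤ_37) = ℤ_37


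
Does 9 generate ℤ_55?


g generates ℤ_n iff gcd(g, n) = 1
gcd(9, 55) = 1
Since gcd = 1, 9 is a generator.

Yes, 9 generates ℤ_55


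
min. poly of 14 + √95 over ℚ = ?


Let α = 14 + √95. Then α - 14 = √95, so (α - 14)² = 95, giving α² - 28α + 101 = 0. Degree 2 and α ∉ ℚ, so this is the minimal polynomial.

Minimal polynomial: x² - 28x + 101


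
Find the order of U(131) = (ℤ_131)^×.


U(n) is the group of units mod n; |U(n)| = φ(n)
|U(131)| = φ(131) = 130

|U(131) = (ℤ_131)^×| = 130


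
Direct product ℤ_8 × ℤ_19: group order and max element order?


|ℤ_8 × ℤ_19| = 8 × 19 = 152
Max element order = lcm(8,19) = 152
Cyclic? Yes (gcd=1)

|ℤ_8×ℤ_19| = 152, max element order = 152


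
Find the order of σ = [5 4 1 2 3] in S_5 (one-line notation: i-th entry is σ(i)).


Cycle decomposition: (1 5 3) (2 4)
Cycle lengths: 3, 2
Order = lcm(3, 2) = 6

ord(σ) = 6


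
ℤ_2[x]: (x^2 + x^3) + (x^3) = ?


Add coefficients mod 2:
x^0: 0 + 0 = 0 (mod 2)
x^1: 0 + 0 = 0 (mod 2)
x^2: 1 + 0 = 1 (mod 2)
x^3: 1 + 1 = 0 (mod 2)
Result: x^2

f + g = x^2


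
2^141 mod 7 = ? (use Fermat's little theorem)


Fermat's little theorem: if p is prime and gcd(a,p)=1, then a^(p-1) ≡ 1 (mod p)
p = 7 is prime, gcd(2,7) = 1
Reduce exponent: 141 mod 6 = 3
So 2^141 ≡ 2^3 (mod 7)
2^3 mod 7 = 1

2^141 ≡ 1 (mod 7)


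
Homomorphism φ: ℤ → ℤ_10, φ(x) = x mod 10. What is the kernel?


Kernel = preimage of identity
ker(φ) = {x ∈ ℤ : x ≡ 0 (mod 10)} = 10ℤ = {0, ±10, ±20, ...}

ker(φ) = 10ℤ


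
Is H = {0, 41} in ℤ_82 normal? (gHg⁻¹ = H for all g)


H = {0, 41} in ℤ_82
ℤ_82 is abelian; every subgroup of an abelian group is normal

Yes, normal subgroup


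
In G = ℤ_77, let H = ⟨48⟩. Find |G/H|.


|⟨48⟩| = n / gcd(48, 77) = 77 / 1 = 77
H is normal (ℤ_77 is abelian).
|G/H| = |G| / |H| = 77 / 77 = 1

|G/H| = 1


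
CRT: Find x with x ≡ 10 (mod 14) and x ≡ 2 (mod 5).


m₁ = 14, m₂ = 5, gcd = 1, so CRT applies. M = m₁·m₂ = 70
Let M₁ = M/m₁ = 5, M₂ = M/m₂ = 14
Find y₁ ≡ M₁⁻¹ (mod m₁): 5⁻¹ ≡ 3 (mod 14)
Find y₂ ≡ M₂⁻¹ (mod m₂): 14⁻¹ ≡ 4 (mod 5)
x = a₁·M₁·y₁ + a₂·M₂·y₂ = 10·5·3 + 2·14·4 = 262
Reduce mod 70: x ≡ 52
Check: 52 mod 14 = 10 ✓, 52 mod 5 = 2 ✓

x ≡ 52 (mod 70)


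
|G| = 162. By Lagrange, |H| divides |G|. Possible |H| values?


Lagrange's theorem: |H| divides |G|
|G| = 162
Divisors of 162: 1, 2, 3, 6, 9, 18, 27, 54, 81, 162

Possible subgroup orders: {1, 2, 3, 6, 9, 18, 27, 54, 81, 162}


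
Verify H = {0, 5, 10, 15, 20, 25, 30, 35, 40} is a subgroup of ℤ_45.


Subgroup test for H = {0, 5, 10, 15, 20, 25, 30, 35, 40} in (ℤ_45, +):
(1) 0 ∈ H? Yes
(2) Closure: for all a,b ∈ H, (a+b) mod 45 ∈ H? Yes
(3) Inverses: for all a ∈ H, -a mod 45 ∈ H? Yes

Yes, H is a subgroup of ℤ_45


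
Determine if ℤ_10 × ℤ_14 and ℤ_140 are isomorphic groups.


Comparing ℤ_10 × ℤ_14 and ℤ_140:
gcd(10,14) = 2 ≠ 1. Max element order in ℤ_10×ℤ_14 is lcm(10,14) = 70 < 140, so it has no element of order 140

No, ℤ_10 × ℤ_14 ≇ ℤ_140


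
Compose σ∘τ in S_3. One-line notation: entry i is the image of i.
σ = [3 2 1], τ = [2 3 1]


σ∘τ: apply τ first, then σ
1 →τ 2 →σ 2
2 →τ 3 →σ 1
3 →τ 1 →σ 3

σ∘τ = [2 1 3]


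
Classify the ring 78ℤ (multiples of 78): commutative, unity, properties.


78ℤ is a commutative ring under +,× but has no multiplicative identity (1 ∉ 78ℤ); it has no zero divisors, but without unity it is not an integral domain
Commutative: Yes
Integral domain: No
Has unity: No

78ℤ (multiples of 78): Commutative=Yes, Unity=No


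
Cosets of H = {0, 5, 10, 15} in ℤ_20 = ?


H = {0, 5, 10, 15}, |H| = 4
Number of cosets = |G|/|H| = 20/4 = 5
0 + H = {0, 5, 10, 15}
1 + H = {1, 6, 11, 16}
2 + H = {2, 7, 12, 17}
3 + H = {3, 8, 13, 18}
4 + H = {4, 9, 14, 19}

Cosets: 0+H={0,5,10,15}; 1+H={1,6,11,16}; 2+H={2,7,12,17}; 3+H={3,8,13,18}; 4+H={4,9,14,19}


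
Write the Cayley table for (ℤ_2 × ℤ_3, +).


Elements: {(0,0), (0,1), (0,2), (1,0), (1,1), (1,2)}
Operation: componentwise addition mod (2, 3)
Entry (a, b) = ((a₁+b₁) mod 2, (a₂+b₂) mod 3)

Cayley table:
      | (0,0) | (0,1) | (0,2) | (1,0) | (1,1) | (1,2)
(0,0) | (0,0) | (0,1) | (0,2) | (1,0) | (1,1) | (1,2)
(0,1) | (0,1) | (0,2) | (0,0) | (1,1) | (1,2) | (1,0)
(0,2) | (0,2) | (0,0) | (0,1) | (1,2) | (1,0) | (1,1)
(1,0) | (1,0) | (1,1) | (1,2) | (0,0) | (0,1) | (0,2)
(1,1) | (1,1) | (1,2) | (1,0) | (0,1) | (0,2) | (0,0)
(1,2) | (1,2) | (1,0) | (1,1) | (0,2) | (0,0) | (0,1)


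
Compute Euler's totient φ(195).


Factor n: 195 = 3 × 5 × 13
φ(n) = n · ∏(1 - 1/p) over distinct primes p | n
φ(195) = 195 · (1 - 1/3) · (1 - 1/5) · (1 - 1/13) = 96

φ(195) = 96


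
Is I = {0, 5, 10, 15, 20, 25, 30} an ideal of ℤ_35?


Check ideal conditions for I = {0, 5, 10, 15, 20, 25, 30} in ℤ_35:
(1) I is an additive subgroup? Yes
(2) For r ∈ ℤ_35 and a ∈ I: r·a ∈ I? Yes

Yes, I is an ideal of ℤ_35


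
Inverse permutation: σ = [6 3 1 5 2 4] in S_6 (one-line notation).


To find σ⁻¹, swap domain and range:
σ(1) = 6 → σ⁻¹(6) = 1
σ(2) = 3 → σ⁻¹(3) = 2
σ(3) = 1 → σ⁻¹(1) = 3
σ(4) = 5 → σ⁻¹(5) = 4
σ(5) = 2 → σ⁻¹(2) = 5
σ(6) = 4 → σ⁻¹(4) = 6

σ⁻¹ = [3 5 2 6 4 1]


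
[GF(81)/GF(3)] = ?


GF(81) = GF(3^4), so the extension degree is 4

[GF(81)/GF(3)] = 4


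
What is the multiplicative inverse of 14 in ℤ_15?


Use the extended Euclidean algorithm to write 1 = 14·s + 15·t; then s mod 15 is the inverse.
Euclidean algorithm:
  14 = 0·15 + 14
  15 = 1·14 + 1
  14 = 14·1 + 0
gcd(14,15) = 1
Back-substitution gives: 14·(-1) + 15·(1) = 1
So 14⁻¹ ≡ -1 ≡ 14 (mod 15)
Check: 14 × 14 = 196 ≡ 1 (mod 15) ✓

14⁻¹ ≡ 14 (mod 15)


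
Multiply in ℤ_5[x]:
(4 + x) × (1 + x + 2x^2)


Expand and collect like terms; reduce coefficients mod 5:
x^0: 4·1 = 4 ≡ 4 (mod 5)
x^1: 4·1 + 1·1 = 5 ≡ 0 (mod 5)
x^2: 4·2 + 1·1 = 9 ≡ 4 (mod 5)
x^3: 1·2 = 2 ≡ 2 (mod 5)
Result: 4 + 4x^2 + 2x^3

f · g = 4 + 4x^2 + 2x^3


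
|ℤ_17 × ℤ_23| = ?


|A × B| = |A| · |B|
|ℤ_17 × ℤ_23| = 17 × 23 = 391

|ℤ_17 × ℤ_23| = 391


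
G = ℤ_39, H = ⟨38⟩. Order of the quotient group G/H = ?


|⟨38⟩| = n / gcd(38, 39) = 39 / 1 = 39
H is normal (ℤ_39 is abelian).
|G/H| = |G| / |H| = 39 / 39 = 1

|G/H| = 1


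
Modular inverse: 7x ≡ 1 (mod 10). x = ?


Use the extended Euclidean algorithm to write 1 = 7·s + 10·t; then s mod 10 is the inverse.
Euclidean algorithm:
  7 = 0·10 + 7
  10 = 1·7 + 3
  7 = 2·3 + 1
  3 = 3·1 + 0
gcd(7,10) = 1
Back-substitution gives: 7·(3) + 10·(-2) = 1
So 7⁻¹ ≡ 3 ≡ 3 (mod 10)
Check: 7 × 3 = 21 ≡ 1 (mod 10) ✓

7⁻¹ ≡ 3 (mod 10)


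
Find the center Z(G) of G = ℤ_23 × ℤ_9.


Z(G) = {g ∈ G | gx = xg for all x ∈ G}
Direct product of abelian groups is abelian, so Z(G) = G

Z(ℤ_23 × ℤ_9) = ℤ_23 × ℤ_9


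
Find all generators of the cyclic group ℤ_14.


g generates ℤ_n iff gcd(g,n) = 1
Checking each g ∈ {1,...,13}:
gcd(1,14) = 1
gcd(2,14) = 2
gcd(3,14) = 1
gcd(4,14) = 2
gcd(5,14) = 1
gcd(6,14) = 2
gcd(7,14) = 7
gcd(8,14) = 2
gcd(9,14) = 1
gcd(10,14) = 2
gcd(11,14) = 1
gcd(12,14) = 2
gcd(13,14) = 1
Generators: {1, 3, 5, 9, 11, 13}
Number of generators = φ(14) = 6

Generators of ℤ_14 = {1, 3, 5, 9, 11, 13}


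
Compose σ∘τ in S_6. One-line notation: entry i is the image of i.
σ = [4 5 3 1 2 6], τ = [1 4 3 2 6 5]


σ∘τ: apply τ first, then σ
1 →τ 1 →σ 4
2 →τ 4 →σ 1
3 →τ 3 →σ 3
4 →τ 2 →σ 5
5 →τ 6 →σ 6
6 →τ 5 →σ 2

σ∘τ = [4 1 3 5 6 2]


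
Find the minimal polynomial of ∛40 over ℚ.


∛40 satisfies x³ - 40 = 0, irreducible over ℚ (no rational root; 40 is not a perfect cube)

Minimal polynomial: x³ - 40


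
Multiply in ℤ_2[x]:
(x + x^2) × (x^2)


Expand and collect like terms; reduce coefficients mod 2:
x^0: 0·0 = 0 ≡ 0 (mod 2)
x^1: 0·0 + 1·0 = 0 ≡ 0 (mod 2)
x^2: 0·1 + 1·0 + 1·0 = 0 ≡ 0 (mod 2)
x^3: 1·1 + 1·0 = 1 ≡ 1 (mod 2)
x^4: 1·1 = 1 ≡ 1 (mod 2)
Result: x^3 + x^4

f · g = x^3 + x^4


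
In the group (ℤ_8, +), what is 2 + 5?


Operation: addition mod 8
2 + 5 = (a + b) mod 8 with a = 2, b = 5

2 + 5 = 7


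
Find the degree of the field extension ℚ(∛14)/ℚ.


∛14 has minimal polynomial x³ - 14 (irreducible over ℚ since 14 is not a perfect cube)

[ℚ(∛14)/ℚ] = 3


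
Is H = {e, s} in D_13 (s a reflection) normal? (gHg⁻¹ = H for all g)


H = {e, s} in D_13 (s a reflection)
r·s·r⁻¹ = sr⁻² ≠ s for n ≥ 3, so {e, s} is not closed under conjugation

No, not a normal subgroup


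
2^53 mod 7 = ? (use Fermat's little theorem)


Fermat's little theorem: if p is prime and gcd(a,p)=1, then a^(p-1) ≡ 1 (mod p)
p = 7 is prime, gcd(2,7) = 1
Reduce exponent: 53 mod 6 = 5
So 2^53 ≡ 2^5 (mod 7)
2^5 mod 7 = 4

2^53 ≡ 4 (mod 7)


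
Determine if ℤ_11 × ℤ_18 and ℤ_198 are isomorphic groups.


Comparing ℤ_11 × ℤ_18 and ℤ_198:
gcd(11,18) = 1, so ℤ_11 × ℤ_18 ≅ ℤ_198 (CRT)

Yes, ℤ_11 × ℤ_18 ≅ ℤ_198


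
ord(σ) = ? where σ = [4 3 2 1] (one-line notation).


Cycle decomposition: (1 4) (2 3)
Cycle lengths: 2, 2
Order = lcm(2, 2) = 2

ord(σ) = 2


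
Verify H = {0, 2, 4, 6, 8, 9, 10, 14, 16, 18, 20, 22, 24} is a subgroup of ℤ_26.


Subgroup test for H = {0, 2, 4, 6, 8, 9, 10, 14, 16, 18, 20, 22, 24} in (ℤ_26, +):
(1) 0 ∈ H? Yes
(2) Closure: for all a,b ∈ H, (a+b) mod 26 ∈ H? No  [counterexample: 2 + 9 = 11 ∉ H]
(3) Inverses: for all a ∈ H, -a mod 26 ∈ H? No

No, H is not a subgroup of ℤ_26


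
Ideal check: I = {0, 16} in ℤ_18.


Check ideal conditions for I = {0, 16} in ℤ_18:
(1) I is an additive subgroup? No
(2) For r ∈ ℤ_18 and a ∈ I: r·a ∈ I? No  [counterexample: r=2, a=16, r·a mod 18 = 14 ∉ I]

No, I is not an ideal of ℤ_18


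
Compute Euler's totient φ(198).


Factor n: 198 = 2 × 3^2 × 11
φ(n) = n · ∏(1 - 1/p) over distinct primes p | n
φ(198) = 198 · (1 - 1/2) · (1 - 1/3) · (1 - 1/11) = 60

φ(198) = 60


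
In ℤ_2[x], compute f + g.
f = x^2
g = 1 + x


Add coefficients mod 2:
x^0: 0 + 1 = 1 (mod 2)
x^1: 0 + 1 = 1 (mod 2)
x^2: 1 + 0 = 1 (mod 2)
Result: 1 + x + x^2

f + g = 1 + x + x^2


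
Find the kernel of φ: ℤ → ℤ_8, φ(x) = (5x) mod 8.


Kernel = preimage of identity
ker(φ) = {x ∈ ℤ : 5x ≡ 0 (mod 8)}. gcd(5,8) = 1, so 5x ≡ 0 (mod 8) ⟺ x ≡ 0 (mod 8/1 = 8). Hence ker(φ) = 8ℤ

ker(φ) = 8ℤ


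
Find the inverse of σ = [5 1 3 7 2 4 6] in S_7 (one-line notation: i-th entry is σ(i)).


To find σ⁻¹, swap domain and range:
σ(1) = 5 → σ⁻¹(5) = 1
σ(2) = 1 → σ⁻¹(1) = 2
σ(3) = 3 → σ⁻¹(3) = 3
σ(4) = 7 → σ⁻¹(7) = 4
σ(5) = 2 → σ⁻¹(2) = 5
σ(6) = 4 → σ⁻¹(4) = 6
σ(7) = 6 → σ⁻¹(6) = 7

σ⁻¹ = [2 5 3 6 1 7 4]


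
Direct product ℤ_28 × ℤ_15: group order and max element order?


|ℤ_28 × ℤ_15| = 28 × 15 = 420
Max element order = lcm(28,15) = 420
Cyclic? Yes (gcd=1)

|ℤ_28×ℤ_15| = 420, max element order = 420


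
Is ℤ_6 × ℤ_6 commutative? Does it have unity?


Direct product ring; commutative with unity (1,1); but (1,0)·(0,1) = (0,0) gives zero divisors, so not an integral domain
Commutative: Yes
Integral domain: No
Has unity: Yes

ℤ_6 × ℤ_6: Commutative=Yes, Unity=Yes


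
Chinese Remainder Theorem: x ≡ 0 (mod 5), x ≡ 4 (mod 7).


m₁ = 5, m₂ = 7, gcd = 1, so CRT applies. M = m₁·m₂ = 35
Let M₁ = M/m₁ = 7, M₂ = M/m₂ = 5
Find y₁ ≡ M₁⁻¹ (mod m₁): 7⁻¹ ≡ 3 (mod 5)
Find y₂ ≡ M₂⁻¹ (mod m₂): 5⁻¹ ≡ 3 (mod 7)
x = a₁·M₁·y₁ + a₂·M₂·y₂ = 0·7·3 + 4·5·3 = 60
Reduce mod 35: x ≡ 25
Check: 25 mod 5 = 0 ✓, 25 mod 7 = 4 ✓

x ≡ 25 (mod 35)


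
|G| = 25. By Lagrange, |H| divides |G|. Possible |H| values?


Lagrange's theorem: |H| divides |G|
|G| = 25
Divisors of 25: 1, 5, 25

Possible subgroup orders: {1, 5, 25}


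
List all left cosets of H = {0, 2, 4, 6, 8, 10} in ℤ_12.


H = {0, 2, 4, 6, 8, 10}, |H| = 6
Number of cosets = |G|/|H| = 12/6 = 2
0 + H = {0, 2, 4, 6, 8, 10}
1 + H = {1, 3, 5, 7, 9, 11}

Cosets: 0+H={0,2,4,6,8,10}; 1+H={1,3,5,7,9,11}


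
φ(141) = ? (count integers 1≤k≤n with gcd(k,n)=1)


Factor n: 141 = 3 × 47
φ(n) = n · ∏(1 - 1/p) over distinct primes p | n
φ(141) = 141 · (1 - 1/3) · (1 - 1/47) = 92

φ(141) = 92


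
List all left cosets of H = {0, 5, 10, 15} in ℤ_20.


H = {0, 5, 10, 15}, |H| = 4
Number of cosets = |G|/|H| = 20/4 = 5
0 + H = {0, 5, 10, 15}
1 + H = {1, 6, 11, 16}
2 + H = {2, 7, 12, 17}
3 + H = {3, 8, 13, 18}
4 + H = {4, 9, 14, 19}

Cosets: 0+H={0,5,10,15}; 1+H={1,6,11,16}; 2+H={2,7,12,17}; 3+H={3,8,13,18}; 4+H={4,9,14,19}


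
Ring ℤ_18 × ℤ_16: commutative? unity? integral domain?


Direct product ring; commutative with unity (1,1); but (1,0)·(0,1) = (0,0) gives zero divisors, so not an integral domain
Commutative: Yes
Integral domain: No
Has unity: Yes

ℤ_18 × ℤ_16: Commutative=Yes, Unity=Yes


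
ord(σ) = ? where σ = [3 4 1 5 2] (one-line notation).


Cycle decomposition: (1 3) (2 4 5)
Cycle lengths: 2, 3
Order = lcm(2, 3) = 6

ord(σ) = 6


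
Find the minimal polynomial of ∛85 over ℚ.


∛85 satisfies x³ - 85 = 0, irreducible over ℚ (no rational root; 85 is not a perfect cube)

Minimal polynomial: x³ - 85


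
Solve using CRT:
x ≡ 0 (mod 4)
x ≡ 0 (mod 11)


m₁ = 4, m₂ = 11, gcd = 1, so CRT applies. M = m₁·m₂ = 44
Let M₁ = M/m₁ = 11, M₂ = M/m₂ = 4
Find y₁ ≡ M₁⁻¹ (mod m₁): 11⁻¹ ≡ 3 (mod 4)
Find y₂ ≡ M₂⁻¹ (mod m₂): 4⁻¹ ≡ 3 (mod 11)
x = a₁·M₁·y₁ + a₂·M₂·y₂ = 0·11·3 + 0·4·3 = 0
Reduce mod 44: x ≡ 0
Check: 0 mod 4 = 0 ✓, 0 mod 11 = 0 ✓

x ≡ 0 (mod 44)


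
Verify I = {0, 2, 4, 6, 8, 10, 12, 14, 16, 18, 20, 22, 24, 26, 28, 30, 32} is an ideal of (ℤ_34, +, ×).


Check ideal conditions for I = {0, 2, 4, 6, 8, 10, 12, 14, 16, 18, 20, 22, 24, 26, 28, 30, 32} in ℤ_34:
(1) I is an additive subgroup? Yes
(2) For r ∈ ℤ_34 and a ∈ I: r·a ∈ I? Yes

Yes, I is an ideal of ℤ_34


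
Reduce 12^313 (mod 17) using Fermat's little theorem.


Fermat's little theorem: if p is prime and gcd(a,p)=1, then a^(p-1) ≡ 1 (mod p)
p = 17 is prime, gcd(12,17) = 1
Reduce exponent: 313 mod 16 = 9
So 12^313 ≡ 12^9 (mod 17)
12^9 mod 17 = 5

12^313 ≡ 5 (mod 17)


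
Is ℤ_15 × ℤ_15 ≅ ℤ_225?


Comparing ℤ_15 × ℤ_15 and ℤ_225:
gcd(15,15) = 15 ≠ 1. Max element order in ℤ_15×ℤ_15 is lcm(15,15) = 15 < 225, so it has no element of order 225

No, ℤ_15 × ℤ_15 ≇ ℤ_225


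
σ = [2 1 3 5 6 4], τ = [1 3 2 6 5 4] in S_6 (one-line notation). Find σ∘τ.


σ∘τ: apply τ first, then σ
1 →τ 1 →σ 2
2 →τ 3 →σ 3
3 →τ 2 →σ 1
4 →τ 6 →σ 4
5 →τ 5 →σ 6
6 →τ 4 →σ 5

σ∘τ = [2 3 1 4 6 5]


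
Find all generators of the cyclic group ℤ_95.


g generates ℤ_n iff gcd(g,n) = 1
Prime factors of 95: 5, 19
Generators are g ∈ {1,...,94} not divisible by any of these primes.
Generators: {1, 2, 3, 4, 6, 7, 8, 9, 11, 12, 13, 14, 16, 17, 18, 21, 22, 23, 24, 26, 27, 28, 29, 31, 32, 33, 34, 36, 37, 39, 41, 42, 43, 44, 46, 47, 48, 49, 51, 52, 53, 54, 56, 58, 59, 61, 62, 63, 64, 66, 67, 68, 69, 71, 72, 73, 74, 77, 78, 79, 81, 82, 83, 84, 86, 87, 88, 89, 91, 92, 93, 94}
Number of generators = φ(95) = 72

Generators of ℤ_95 = {1, 2, 3, 4, 6, 7, 8, 9, 11, 12, 13, 14, 16, 17, 18, 21, 22, 23, 24, 26, 27, 28, 29, 31, 32, 33, 34, 36, 37, 39, 41, 42, 43, 44, 46, 47, 48, 49, 51, 52, 53, 54, 56, 58, 59, 61, 62, 63, 64, 66, 67, 68, 69, 71, 72, 73, 74, 77, 78, 79, 81, 82, 83, 84, 86, 87, 88, 89, 91, 92, 93, 94}


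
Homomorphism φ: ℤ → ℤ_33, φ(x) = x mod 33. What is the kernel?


Kernel = preimage of identity
ker(φ) = {x ∈ ℤ : x ≡ 0 (mod 33)} = 33ℤ = {0, ±33, ±66, ...}

ker(φ) = 33ℤ


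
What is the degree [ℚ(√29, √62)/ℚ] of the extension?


[ℚ(√29,√62):ℚ] = [ℚ(√29,√62):ℚ(√29)]·[ℚ(√29):ℚ] = 2·2 = 4

[ℚ(√29, √62)/ℚ] = 4


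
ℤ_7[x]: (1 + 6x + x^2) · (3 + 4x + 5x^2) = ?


Expand and collect like terms; reduce coefficients mod 7:
x^0: 1·3 = 3 ≡ 3 (mod 7)
x^1: 1·4 + 6·3 = 22 ≡ 1 (mod 7)
x^2: 1·5 + 6·4 + 1·3 = 32 ≡ 4 (mod 7)
x^3: 6·5 + 1·4 = 34 ≡ 6 (mod 7)
x^4: 1·5 = 5 ≡ 5 (mod 7)
Result: 3 + x + 4x^2 + 6x^3 + 5x^4

f · g = 3 + x + 4x^2 + 6x^3 + 5x^4


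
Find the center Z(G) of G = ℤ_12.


Z(G) = {g ∈ G | gx = xg for all x ∈ G}
ℤ_12 is abelian, so Z(G) = G

Z(ℤ_12) = ℤ_12


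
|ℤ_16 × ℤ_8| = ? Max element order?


|ℤ_16 × ℤ_8| = 16 × 8 = 128
Max element order = lcm(16,8) = 16
Cyclic? No (gcd=8)

|ℤ_16×ℤ_8| = 128, max element order = 16


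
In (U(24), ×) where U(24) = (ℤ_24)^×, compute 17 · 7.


Operation: multiplication mod 24
17 · 7 = (a × b) mod 24 with a = 17, b = 7

17 · 7 = 23


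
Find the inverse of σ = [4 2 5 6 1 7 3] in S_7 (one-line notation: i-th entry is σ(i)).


To find σ⁻¹, swap domain and range:
σ(1) = 4 → σ⁻¹(4) = 1
σ(2) = 2 → σ⁻¹(2) = 2
σ(3) = 5 → σ⁻¹(5) = 3
σ(4) = 6 → σ⁻¹(6) = 4
σ(5) = 1 → σ⁻¹(1) = 5
σ(6) = 7 → σ⁻¹(7) = 6
σ(7) = 3 → σ⁻¹(3) = 7

σ⁻¹ = [5 2 7 1 3 4 6]


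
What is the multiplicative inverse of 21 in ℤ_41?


Use the extended Euclidean algorithm to write 1 = 21·s + 41·t; then s mod 41 is the inverse.
Euclidean algorithm:
  21 = 0·41 + 21
  41 = 1·21 + 20
  21 = 1·20 + 1
  20 = 20·1 + 0
gcd(21,41) = 1
Back-substitution gives: 21·(2) + 41·(-1) = 1
So 21⁻¹ ≡ 2 ≡ 2 (mod 41)
Check: 21 × 2 = 42 ≡ 1 (mod 41) ✓

21⁻¹ ≡ 2 (mod 41)
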